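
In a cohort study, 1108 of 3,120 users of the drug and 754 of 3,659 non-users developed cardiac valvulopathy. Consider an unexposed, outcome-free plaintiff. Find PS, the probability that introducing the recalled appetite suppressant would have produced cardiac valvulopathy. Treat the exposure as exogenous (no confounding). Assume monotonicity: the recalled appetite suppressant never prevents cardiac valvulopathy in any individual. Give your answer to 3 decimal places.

p₁ = P(outcome | exposed) = 1108/3120 = 0.35513
p₀ = P(outcome | unexposed) = 754/3659 = 0.20607
Under exogeneity and monotonicity, PS = (p₁ − p₀) / (1 − p₀).
PS = (0.35513 − 0.20607) / (1 − 0.20607) = 0.14906 / 0.79393 ≈ 0.1878

PS ≈ 0.188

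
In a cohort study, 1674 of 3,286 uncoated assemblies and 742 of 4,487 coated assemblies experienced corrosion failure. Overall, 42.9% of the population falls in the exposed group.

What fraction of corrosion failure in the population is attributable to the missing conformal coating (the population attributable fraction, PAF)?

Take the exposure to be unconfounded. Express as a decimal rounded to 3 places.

PAF ≈ 0.472

p₁ = P(outcome | exposed) = 1674/3286 = 0.50943
p₀ = P(outcome | unexposed) = 742/4487 = 0.16537
Overall risk P(Y=1) = π·p₁ + (1−π)·p₀ = 0.429×0.50943 + 0.571×0.16537 = 0.31297.
Under exogeneity, PAF = [P(Y=1) − p₀] / P(Y=1).
PAF = (0.31297 − 0.16537) / 0.31297 ≈ 0.4716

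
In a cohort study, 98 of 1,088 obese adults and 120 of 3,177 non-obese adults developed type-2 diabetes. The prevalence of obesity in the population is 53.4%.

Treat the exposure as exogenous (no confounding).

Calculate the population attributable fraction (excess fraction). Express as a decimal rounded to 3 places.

p₁ = P(outcome | exposed) = 98/1088 = 0.090074
p₀ = P(outcome | unexposed) = 120/3177 = 0.037771
Overall risk P(Y=1) = π·p₁ + (1−π)·p₀ = 0.534×0.090074 + 0.466×0.037771 = 0.065701.
Under exogeneity, PAF = [P(Y=1) − p₀] / P(Y=1).
PAF = (0.065701 − 0.037771) / 0.065701 ≈ 0.4251

PAF ≈ 0.425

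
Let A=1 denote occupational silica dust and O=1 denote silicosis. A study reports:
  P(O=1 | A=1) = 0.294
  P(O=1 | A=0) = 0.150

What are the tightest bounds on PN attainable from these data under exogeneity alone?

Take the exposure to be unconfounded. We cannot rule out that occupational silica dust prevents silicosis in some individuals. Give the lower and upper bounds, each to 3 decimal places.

Let p₁ = 0.294, p₀ = 0.15.
Under exogeneity alone the bounds on PN are max{0,(p₁−p₀)/p₁} ≤ PN ≤ min{1,(1−p₀)/p₁}.
  lower = (p₁ − p₀)/p₁ = 0.144 / 0.294 ≈ 0.4898
  upper = min{1, (1 − p₀)/p₁} = 0.85 / 0.294 ≈ 2.8912 → capped at 1

0.490 ≤ PN ≤ 1.000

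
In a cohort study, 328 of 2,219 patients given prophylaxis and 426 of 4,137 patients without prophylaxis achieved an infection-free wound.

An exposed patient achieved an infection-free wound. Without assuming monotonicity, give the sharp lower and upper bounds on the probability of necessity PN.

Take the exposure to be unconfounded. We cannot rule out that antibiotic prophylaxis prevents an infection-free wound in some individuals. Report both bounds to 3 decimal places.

0.303 ≤ PN ≤ 1.000

p₁ = P(outcome | exposed) = 328/2219 = 0.14781
p₀ = P(outcome | unexposed) = 426/4137 = 0.10297
Under exogeneity alone the bounds on PN are max{0,(p₁−p₀)/p₁} ≤ PN ≤ min{1,(1−p₀)/p₁}.
  lower = (p₁ − p₀)/p₁ = 0.044841 / 0.14781 ≈ 0.3034
  upper = min{1, (1 − p₀)/p₁} = 0.89703 / 0.14781 ≈ 6.0686 → capped at 1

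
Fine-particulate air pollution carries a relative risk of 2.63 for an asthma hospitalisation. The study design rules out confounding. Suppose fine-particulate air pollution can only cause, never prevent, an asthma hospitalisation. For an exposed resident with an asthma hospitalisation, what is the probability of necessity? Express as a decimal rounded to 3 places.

PN ≈ 0.620

Under exogeneity and monotonicity, PN = (RR − 1) / RR = 1 − 1/RR.
PN = (2.63 − 1) / 2.63 = 1.63 / 2.63 ≈ 0.6198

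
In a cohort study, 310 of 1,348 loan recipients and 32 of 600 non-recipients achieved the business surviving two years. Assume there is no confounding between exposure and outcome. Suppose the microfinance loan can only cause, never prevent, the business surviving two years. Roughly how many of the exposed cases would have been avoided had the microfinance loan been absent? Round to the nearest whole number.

about 238 cases

p₁ = P(outcome | exposed) = 310/1348 = 0.22997
p₀ = P(outcome | unexposed) = 32/600 = 0.053333
PN = (p₁ − p₀)/p₁ = (0.22997 − 0.053333) / 0.22997 ≈ 0.76809.
Attributable cases ≈ PN × (exposed cases) = 0.76809 × 310 ≈ 238.11.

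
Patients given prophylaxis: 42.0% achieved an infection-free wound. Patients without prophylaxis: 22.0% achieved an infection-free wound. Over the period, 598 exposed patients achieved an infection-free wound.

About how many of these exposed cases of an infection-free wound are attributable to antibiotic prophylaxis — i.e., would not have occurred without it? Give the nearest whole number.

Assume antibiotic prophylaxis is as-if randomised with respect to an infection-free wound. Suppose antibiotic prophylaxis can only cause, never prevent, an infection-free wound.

about 285 cases

p₁ = 0.42, p₀ = 0.22.
PN = (p₁ − p₀)/p₁ = (0.42 − 0.22) / 0.42 ≈ 0.47619.
Attributable cases ≈ PN × (exposed cases) = 0.47619 × 598 ≈ 284.76.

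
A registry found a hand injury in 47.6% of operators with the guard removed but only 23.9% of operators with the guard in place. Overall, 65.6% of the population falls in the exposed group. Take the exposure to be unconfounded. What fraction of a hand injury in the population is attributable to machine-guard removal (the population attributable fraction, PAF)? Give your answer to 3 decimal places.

PAF ≈ 0.394

p₁ = 0.476, p₀ = 0.239.
Overall risk P(Y=1) = π·p₁ + (1−π)·p₀ = 0.656×0.476 + 0.344×0.239 = 0.39447.
Under exogeneity, PAF = [P(Y=1) − p₀] / P(Y=1).
PAF = (0.39447 − 0.239) / 0.39447 ≈ 0.3941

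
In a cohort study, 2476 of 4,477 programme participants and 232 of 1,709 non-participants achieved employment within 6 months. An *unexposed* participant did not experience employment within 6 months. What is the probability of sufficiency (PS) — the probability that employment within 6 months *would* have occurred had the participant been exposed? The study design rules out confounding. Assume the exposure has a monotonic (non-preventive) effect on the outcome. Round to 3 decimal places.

PS ≈ 0.483

p₁ = P(outcome | exposed) = 2476/4477 = 0.55305
p₀ = P(outcome | unexposed) = 232/1709 = 0.13575
Under exogeneity and monotonicity, PS = (p₁ − p₀) / (1 − p₀).
PS = (0.55305 − 0.13575) / (1 − 0.13575) = 0.4173 / 0.86425 ≈ 0.4828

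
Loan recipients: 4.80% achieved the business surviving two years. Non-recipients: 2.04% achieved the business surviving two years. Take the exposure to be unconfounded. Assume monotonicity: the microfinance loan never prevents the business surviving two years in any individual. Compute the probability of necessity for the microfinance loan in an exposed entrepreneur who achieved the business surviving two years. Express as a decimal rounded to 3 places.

PN ≈ 0.575

p₁ = 0.048, p₀ = 0.0204.
Under exogeneity and monotonicity, PN = (p₁ − p₀) / p₁.
PN = (0.048 − 0.0204) / 0.048 = 0.0276 / 0.048 ≈ 0.5750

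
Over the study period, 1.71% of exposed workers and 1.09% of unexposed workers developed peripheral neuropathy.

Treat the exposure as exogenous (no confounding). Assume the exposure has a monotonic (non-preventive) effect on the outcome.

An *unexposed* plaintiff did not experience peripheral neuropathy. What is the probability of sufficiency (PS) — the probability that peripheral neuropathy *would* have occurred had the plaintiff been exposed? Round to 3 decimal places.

p₁ = 0.0171, p₀ = 0.0109.
Under exogeneity and monotonicity, PS = (p₁ − p₀) / (1 − p₀).
PS = (0.0171 − 0.0109) / (1 − 0.0109) = 0.0062 / 0.9891 ≈ 0.0063

PS ≈ 0.006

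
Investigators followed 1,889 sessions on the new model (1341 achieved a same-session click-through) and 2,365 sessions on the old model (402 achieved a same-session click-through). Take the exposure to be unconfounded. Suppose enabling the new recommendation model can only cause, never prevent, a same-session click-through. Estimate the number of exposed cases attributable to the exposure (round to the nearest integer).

p₁ = P(outcome | exposed) = 1341/1889 = 0.7099
p₀ = P(outcome | unexposed) = 402/2365 = 0.16998
PN = (p₁ − p₀)/p₁ = (0.7099 − 0.16998) / 0.7099 ≈ 0.76056.
Attributable cases ≈ PN × (exposed cases) = 0.76056 × 1341 ≈ 1019.91.

about 1020 cases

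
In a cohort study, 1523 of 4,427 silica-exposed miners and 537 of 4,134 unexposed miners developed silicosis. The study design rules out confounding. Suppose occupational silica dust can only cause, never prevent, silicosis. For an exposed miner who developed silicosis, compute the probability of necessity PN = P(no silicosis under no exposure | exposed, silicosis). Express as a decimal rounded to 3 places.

p₁ = P(outcome | exposed) = 1523/4427 = 0.34403
p₀ = P(outcome | unexposed) = 537/4134 = 0.1299
Under exogeneity and monotonicity, PN = (p₁ − p₀) / p₁.
PN = (0.34403 − 0.1299) / 0.34403 = 0.21413 / 0.34403 ≈ 0.6224

PN ≈ 0.622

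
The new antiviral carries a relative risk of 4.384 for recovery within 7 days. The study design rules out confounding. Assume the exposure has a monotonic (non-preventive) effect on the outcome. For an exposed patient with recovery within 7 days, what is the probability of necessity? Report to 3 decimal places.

Under exogeneity and monotonicity, PN = (RR − 1) / RR = 1 − 1/RR.
PN = (4.384 − 1) / 4.384 = 3.384 / 4.384 ≈ 0.7719

PN ≈ 0.772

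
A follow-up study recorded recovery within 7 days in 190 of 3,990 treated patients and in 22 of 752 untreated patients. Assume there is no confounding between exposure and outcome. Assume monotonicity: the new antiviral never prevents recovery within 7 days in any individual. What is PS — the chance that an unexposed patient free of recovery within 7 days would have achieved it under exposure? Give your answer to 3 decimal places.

PS ≈ 0.019

p₁ = P(outcome | exposed) = 190/3990 = 0.047619
p₀ = P(outcome | unexposed) = 22/752 = 0.029255
Under exogeneity and monotonicity, PS = (p₁ − p₀) / (1 − p₀).
PS = (0.047619 − 0.029255) / (1 − 0.029255) = 0.018364 / 0.97074 ≈ 0.0189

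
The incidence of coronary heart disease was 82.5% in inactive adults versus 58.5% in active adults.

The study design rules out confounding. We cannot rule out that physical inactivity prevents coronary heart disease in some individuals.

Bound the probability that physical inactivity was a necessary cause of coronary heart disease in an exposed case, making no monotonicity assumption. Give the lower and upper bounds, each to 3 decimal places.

p₁ = 0.825, p₀ = 0.585.
Under exogeneity alone the bounds on PN are max{0,(p₁−p₀)/p₁} ≤ PN ≤ min{1,(1−p₀)/p₁}.
  lower = (p₁ − p₀)/p₁ = 0.24 / 0.825 ≈ 0.2909
  upper = min{1, (1 − p₀)/p₁} = 0.415 / 0.825 ≈ 0.5030

0.291 ≤ PN ≤ 0.503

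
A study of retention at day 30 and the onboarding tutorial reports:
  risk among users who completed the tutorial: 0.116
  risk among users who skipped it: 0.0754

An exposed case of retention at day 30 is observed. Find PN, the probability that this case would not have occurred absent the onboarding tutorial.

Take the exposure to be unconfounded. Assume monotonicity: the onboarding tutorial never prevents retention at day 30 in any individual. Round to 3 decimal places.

PN ≈ 0.350

Let p₁ = 0.116, p₀ = 0.0754.
Under exogeneity and monotonicity, PN = (p₁ − p₀) / p₁.
PN = (0.116 − 0.0754) / 0.116 = 0.0406 / 0.116 ≈ 0.3500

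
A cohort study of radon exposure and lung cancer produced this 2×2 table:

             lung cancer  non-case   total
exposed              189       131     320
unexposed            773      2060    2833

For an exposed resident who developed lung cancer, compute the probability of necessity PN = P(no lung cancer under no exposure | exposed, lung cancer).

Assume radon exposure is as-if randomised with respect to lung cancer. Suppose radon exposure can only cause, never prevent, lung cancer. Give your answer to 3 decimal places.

PN ≈ 0.538

p₁ = P(outcome | exposed) = 189/320 = 0.59062
p₀ = P(outcome | unexposed) = 773/2833 = 0.27286
Under exogeneity and monotonicity, PN = (p₁ − p₀) / p₁.
PN = (0.59062 − 0.27286) / 0.59062 = 0.31777 / 0.59062 ≈ 0.5380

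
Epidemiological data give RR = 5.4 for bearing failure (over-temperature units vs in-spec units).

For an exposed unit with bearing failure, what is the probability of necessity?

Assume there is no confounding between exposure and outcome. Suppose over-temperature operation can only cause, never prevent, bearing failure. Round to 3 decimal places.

PN ≈ 0.815

Under exogeneity and monotonicity, PN = (RR − 1) / RR = 1 − 1/RR.
PN = (5.4 − 1) / 5.4 = 4.4 / 5.4 ≈ 0.8148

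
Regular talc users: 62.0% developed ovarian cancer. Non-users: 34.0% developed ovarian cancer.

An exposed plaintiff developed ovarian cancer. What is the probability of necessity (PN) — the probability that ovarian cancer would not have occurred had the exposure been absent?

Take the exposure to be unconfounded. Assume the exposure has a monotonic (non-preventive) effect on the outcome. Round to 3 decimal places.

p₁ = 0.62, p₀ = 0.34.
Under exogeneity and monotonicity, PN = (p₁ − p₀) / p₁.
PN = (0.62 − 0.34) / 0.62 = 0.28 / 0.62 ≈ 0.4516

PN ≈ 0.452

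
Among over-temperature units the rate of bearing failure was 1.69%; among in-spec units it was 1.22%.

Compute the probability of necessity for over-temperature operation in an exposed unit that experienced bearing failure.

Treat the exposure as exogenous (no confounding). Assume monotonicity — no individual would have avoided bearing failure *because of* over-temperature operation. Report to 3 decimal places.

PN ≈ 0.278

p₁ = 0.0169, p₀ = 0.0122.
Under exogeneity and monotonicity, PN = (p₁ − p₀) / p₁.
PN = (0.0169 − 0.0122) / 0.0169 = 0.0047 / 0.0169 ≈ 0.2781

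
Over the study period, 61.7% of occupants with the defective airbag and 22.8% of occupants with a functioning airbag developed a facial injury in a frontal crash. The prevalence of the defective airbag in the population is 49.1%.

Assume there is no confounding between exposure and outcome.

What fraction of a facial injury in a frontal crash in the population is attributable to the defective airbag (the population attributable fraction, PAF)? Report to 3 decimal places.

PAF ≈ 0.456

p₁ = 0.617, p₀ = 0.228.
Overall risk P(Y=1) = π·p₁ + (1−π)·p₀ = 0.491×0.617 + 0.509×0.228 = 0.419.
Under exogeneity, PAF = [P(Y=1) − p₀] / P(Y=1).
PAF = (0.419 − 0.228) / 0.419 ≈ 0.4558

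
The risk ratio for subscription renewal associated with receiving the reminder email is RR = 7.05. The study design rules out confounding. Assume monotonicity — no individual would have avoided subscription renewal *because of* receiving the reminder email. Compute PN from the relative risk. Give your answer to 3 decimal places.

Under exogeneity and monotonicity, PN = (RR − 1) / RR = 1 − 1/RR.
PN = (7.05 − 1) / 7.05 = 6.05 / 7.05 ≈ 0.8582

PN ≈ 0.858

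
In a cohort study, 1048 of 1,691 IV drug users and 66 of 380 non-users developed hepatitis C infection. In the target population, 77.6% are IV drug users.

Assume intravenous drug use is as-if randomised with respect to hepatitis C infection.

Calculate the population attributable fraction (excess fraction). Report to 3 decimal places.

p₁ = P(outcome | exposed) = 1048/1691 = 0.61975
p₀ = P(outcome | unexposed) = 66/380 = 0.17368
Overall risk P(Y=1) = π·p₁ + (1−π)·p₀ = 0.776×0.61975 + 0.224×0.17368 = 0.51983.
Under exogeneity, PAF = [P(Y=1) − p₀] / P(Y=1).
PAF = (0.51983 − 0.17368) / 0.51983 ≈ 0.6659

PAF ≈ 0.666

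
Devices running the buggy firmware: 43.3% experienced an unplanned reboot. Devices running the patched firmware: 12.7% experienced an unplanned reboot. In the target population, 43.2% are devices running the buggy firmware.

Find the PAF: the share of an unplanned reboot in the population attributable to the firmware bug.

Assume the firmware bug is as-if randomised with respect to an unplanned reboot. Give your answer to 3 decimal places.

p₁ = 0.433, p₀ = 0.127.
Overall risk P(Y=1) = π·p₁ + (1−π)·p₀ = 0.432×0.433 + 0.568×0.127 = 0.25919.
Under exogeneity, PAF = [P(Y=1) − p₀] / P(Y=1).
PAF = (0.25919 − 0.127) / 0.25919 ≈ 0.5100

PAF ≈ 0.510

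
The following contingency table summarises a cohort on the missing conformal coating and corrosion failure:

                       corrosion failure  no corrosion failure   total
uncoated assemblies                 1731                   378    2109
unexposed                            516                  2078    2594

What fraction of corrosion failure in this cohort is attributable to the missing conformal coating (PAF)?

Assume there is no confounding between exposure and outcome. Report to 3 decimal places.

p₁ = P(outcome | exposed) = 1731/2109 = 0.82077
p₀ = P(outcome | unexposed) = 516/2594 = 0.19892
Exposure prevalence π = 2109/4703 = 0.44844; overall risk P(Y=1) = 0.47778.
Under exogeneity, PAF = [P(Y=1) − p₀]/P(Y=1).
PAF = (0.47778 − 0.19892) / 0.47778 ≈ 0.5837

PAF ≈ 0.584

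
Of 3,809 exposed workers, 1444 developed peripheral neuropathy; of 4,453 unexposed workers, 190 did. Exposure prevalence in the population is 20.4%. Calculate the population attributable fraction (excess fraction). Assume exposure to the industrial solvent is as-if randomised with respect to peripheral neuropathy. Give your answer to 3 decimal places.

p₁ = P(outcome | exposed) = 1444/3809 = 0.3791
p₀ = P(outcome | unexposed) = 190/4453 = 0.042668
Overall risk P(Y=1) = π·p₁ + (1−π)·p₀ = 0.204×0.3791 + 0.796×0.042668 = 0.1113.
Under exogeneity, PAF = [P(Y=1) − p₀] / P(Y=1).
PAF = (0.1113 − 0.042668) / 0.1113 ≈ 0.6166

PAF ≈ 0.617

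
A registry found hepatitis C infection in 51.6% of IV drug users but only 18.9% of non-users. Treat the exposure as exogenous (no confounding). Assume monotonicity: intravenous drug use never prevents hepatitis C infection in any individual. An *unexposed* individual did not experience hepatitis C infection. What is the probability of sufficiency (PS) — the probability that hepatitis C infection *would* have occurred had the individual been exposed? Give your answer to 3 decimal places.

p₁ = 0.516, p₀ = 0.189.
Under exogeneity and monotonicity, PS = (p₁ − p₀) / (1 − p₀).
PS = (0.516 − 0.189) / (1 − 0.189) = 0.327 / 0.811 ≈ 0.4032

PS ≈ 0.403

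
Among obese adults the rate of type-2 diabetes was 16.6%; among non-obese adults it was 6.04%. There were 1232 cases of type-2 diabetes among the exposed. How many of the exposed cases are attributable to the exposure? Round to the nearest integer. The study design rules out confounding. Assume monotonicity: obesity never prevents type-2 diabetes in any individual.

about 784 cases

p₁ = 0.166, p₀ = 0.0604.
PN = (p₁ − p₀)/p₁ = (0.166 − 0.0604) / 0.166 ≈ 0.63614.
Attributable cases ≈ PN × (exposed cases) = 0.63614 × 1232 ≈ 783.73.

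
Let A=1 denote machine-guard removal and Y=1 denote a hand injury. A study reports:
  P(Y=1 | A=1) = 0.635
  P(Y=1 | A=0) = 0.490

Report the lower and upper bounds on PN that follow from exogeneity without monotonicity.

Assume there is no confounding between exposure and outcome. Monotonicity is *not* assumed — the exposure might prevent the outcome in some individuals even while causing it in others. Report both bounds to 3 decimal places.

0.228 ≤ PN ≤ 0.803

Let p₁ = 0.635, p₀ = 0.49.
Under exogeneity alone the bounds on PN are max{0,(p₁−p₀)/p₁} ≤ PN ≤ min{1,(1−p₀)/p₁}.
  lower = (p₁ − p₀)/p₁ = 0.145 / 0.635 ≈ 0.2283
  upper = min{1, (1 − p₀)/p₁} = 0.51 / 0.635 ≈ 0.8031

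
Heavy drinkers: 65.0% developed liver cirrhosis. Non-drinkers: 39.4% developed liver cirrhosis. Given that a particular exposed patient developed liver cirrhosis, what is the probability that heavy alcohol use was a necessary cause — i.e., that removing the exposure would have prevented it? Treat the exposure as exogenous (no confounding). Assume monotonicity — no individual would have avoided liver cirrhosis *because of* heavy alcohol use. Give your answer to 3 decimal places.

PN ≈ 0.394

p₁ = 0.65, p₀ = 0.394.
Under exogeneity and monotonicity, PN = (p₁ − p₀) / p₁.
PN = (0.65 − 0.394) / 0.65 = 0.256 / 0.65 ≈ 0.3938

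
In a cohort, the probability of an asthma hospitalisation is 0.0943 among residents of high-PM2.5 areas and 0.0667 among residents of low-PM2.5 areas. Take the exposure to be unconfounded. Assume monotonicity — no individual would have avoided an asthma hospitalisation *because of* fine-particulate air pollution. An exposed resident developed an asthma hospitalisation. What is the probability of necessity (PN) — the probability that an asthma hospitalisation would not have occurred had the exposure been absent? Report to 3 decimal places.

PN ≈ 0.293

Let p₁ = 0.0943, p₀ = 0.0667.
Under exogeneity and monotonicity, PN = (p₁ − p₀) / p₁.
PN = (0.0943 − 0.0667) / 0.0943 = 0.0276 / 0.0943 ≈ 0.2927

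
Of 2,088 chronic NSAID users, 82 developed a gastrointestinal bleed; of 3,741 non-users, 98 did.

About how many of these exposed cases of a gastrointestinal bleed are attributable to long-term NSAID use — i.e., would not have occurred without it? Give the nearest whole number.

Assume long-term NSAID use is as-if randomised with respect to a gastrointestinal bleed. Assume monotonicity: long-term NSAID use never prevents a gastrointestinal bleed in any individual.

about 27 cases

p₁ = P(outcome | exposed) = 82/2088 = 0.039272
p₀ = P(outcome | unexposed) = 98/3741 = 0.026196
PN = (p₁ − p₀)/p₁ = (0.039272 − 0.026196) / 0.039272 ≈ 0.33296.
Attributable cases ≈ PN × (exposed cases) = 0.33296 × 82 ≈ 27.30.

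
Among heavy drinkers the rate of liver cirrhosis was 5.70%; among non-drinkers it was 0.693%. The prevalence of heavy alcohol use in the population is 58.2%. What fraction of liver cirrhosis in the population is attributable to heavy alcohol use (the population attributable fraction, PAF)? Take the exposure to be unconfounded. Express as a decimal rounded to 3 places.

p₁ = 0.057, p₀ = 0.00693.
Overall risk P(Y=1) = π·p₁ + (1−π)·p₀ = 0.582×0.057 + 0.418×0.00693 = 0.036071.
Under exogeneity, PAF = [P(Y=1) − p₀] / P(Y=1).
PAF = (0.036071 − 0.00693) / 0.036071 ≈ 0.8079

PAF ≈ 0.808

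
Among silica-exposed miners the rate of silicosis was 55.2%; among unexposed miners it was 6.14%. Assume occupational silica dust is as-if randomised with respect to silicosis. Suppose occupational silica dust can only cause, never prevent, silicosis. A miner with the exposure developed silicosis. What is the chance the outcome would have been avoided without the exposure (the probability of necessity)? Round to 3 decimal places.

PN ≈ 0.889

p₁ = 0.552, p₀ = 0.0614.
Under exogeneity and monotonicity, PN = (p₁ − p₀) / p₁.
PN = (0.552 − 0.0614) / 0.552 = 0.4906 / 0.552 ≈ 0.8888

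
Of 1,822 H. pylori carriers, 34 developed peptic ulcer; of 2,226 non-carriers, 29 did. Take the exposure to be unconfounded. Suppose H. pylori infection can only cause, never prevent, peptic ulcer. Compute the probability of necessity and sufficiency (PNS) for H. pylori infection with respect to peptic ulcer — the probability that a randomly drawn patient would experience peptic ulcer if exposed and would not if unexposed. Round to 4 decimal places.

p₁ = P(outcome | exposed) = 34/1822 = 0.018661
p₀ = P(outcome | unexposed) = 29/2226 = 0.013028
Under exogeneity and monotonicity, PNS = p₁ − p₀.
PNS = 0.018661 − 0.013028 = 0.005633

PNS ≈ 0.0056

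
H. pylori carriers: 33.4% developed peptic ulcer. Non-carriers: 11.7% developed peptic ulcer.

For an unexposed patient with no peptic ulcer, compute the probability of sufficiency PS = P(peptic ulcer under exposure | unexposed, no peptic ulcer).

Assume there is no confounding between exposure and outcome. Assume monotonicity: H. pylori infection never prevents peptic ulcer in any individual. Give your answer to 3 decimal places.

p₁ = 0.334, p₀ = 0.117.
Under exogeneity and monotonicity, PS = (p₁ − p₀) / (1 − p₀).
PS = (0.334 − 0.117) / (1 − 0.117) = 0.217 / 0.883 ≈ 0.2458

PS ≈ 0.246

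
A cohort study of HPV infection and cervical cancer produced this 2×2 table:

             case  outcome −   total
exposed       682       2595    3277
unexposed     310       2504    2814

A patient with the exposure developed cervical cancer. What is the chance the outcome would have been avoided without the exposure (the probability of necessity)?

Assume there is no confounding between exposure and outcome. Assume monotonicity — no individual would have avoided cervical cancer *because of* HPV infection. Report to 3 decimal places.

PN ≈ 0.471

p₁ = P(outcome | exposed) = 682/3277 = 0.20812
p₀ = P(outcome | unexposed) = 310/2814 = 0.11016
Under exogeneity and monotonicity, PN = (p₁ − p₀) / p₁.
PN = (0.20812 − 0.11016) / 0.20812 = 0.097954 / 0.20812 ≈ 0.4707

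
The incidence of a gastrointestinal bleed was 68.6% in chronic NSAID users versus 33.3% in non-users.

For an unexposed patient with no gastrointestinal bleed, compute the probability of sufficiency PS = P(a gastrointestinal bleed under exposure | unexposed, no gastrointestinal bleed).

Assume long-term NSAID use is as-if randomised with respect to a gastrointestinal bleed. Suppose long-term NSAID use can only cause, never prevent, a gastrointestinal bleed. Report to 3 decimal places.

p₁ = 0.686, p₀ = 0.333.
Under exogeneity and monotonicity, PS = (p₁ − p₀) / (1 − p₀).
PS = (0.686 − 0.333) / (1 − 0.333) = 0.353 / 0.667 ≈ 0.5292

PS ≈ 0.529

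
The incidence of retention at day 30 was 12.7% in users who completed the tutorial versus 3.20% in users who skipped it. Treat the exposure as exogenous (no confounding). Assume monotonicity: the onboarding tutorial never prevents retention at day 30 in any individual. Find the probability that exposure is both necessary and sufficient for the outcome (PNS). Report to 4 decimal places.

PNS ≈ 0.0950

p₁ = 0.127, p₀ = 0.032.
Under exogeneity and monotonicity, PNS = p₁ − p₀.
PNS = 0.127 − 0.032 = 0.095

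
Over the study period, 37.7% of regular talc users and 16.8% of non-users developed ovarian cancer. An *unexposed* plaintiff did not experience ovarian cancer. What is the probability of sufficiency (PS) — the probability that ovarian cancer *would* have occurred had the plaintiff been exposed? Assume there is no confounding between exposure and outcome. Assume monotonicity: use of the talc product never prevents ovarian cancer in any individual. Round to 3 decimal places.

p₁ = 0.377, p₀ = 0.168.
Under exogeneity and monotonicity, PS = (p₁ − p₀) / (1 − p₀).
PS = (0.377 − 0.168) / (1 − 0.168) = 0.209 / 0.832 ≈ 0.2512

PS ≈ 0.251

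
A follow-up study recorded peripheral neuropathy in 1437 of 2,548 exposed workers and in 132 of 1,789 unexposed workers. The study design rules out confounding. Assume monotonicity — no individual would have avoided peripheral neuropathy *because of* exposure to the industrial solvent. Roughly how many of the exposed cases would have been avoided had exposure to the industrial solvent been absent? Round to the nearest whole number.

about 1249 cases

p₁ = P(outcome | exposed) = 1437/2548 = 0.56397
p₀ = P(outcome | unexposed) = 132/1789 = 0.073784
PN = (p₁ − p₀)/p₁ = (0.56397 − 0.073784) / 0.56397 ≈ 0.86917.
Attributable cases ≈ PN × (exposed cases) = 0.86917 × 1437 ≈ 1249.00.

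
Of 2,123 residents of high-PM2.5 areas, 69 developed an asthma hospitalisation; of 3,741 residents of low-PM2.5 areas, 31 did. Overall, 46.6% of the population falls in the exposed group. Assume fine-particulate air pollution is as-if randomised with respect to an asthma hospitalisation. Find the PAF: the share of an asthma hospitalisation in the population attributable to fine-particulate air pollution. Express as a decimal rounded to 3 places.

p₁ = P(outcome | exposed) = 69/2123 = 0.032501
p₀ = P(outcome | unexposed) = 31/3741 = 0.0082866
Overall risk P(Y=1) = π·p₁ + (1−π)·p₀ = 0.466×0.032501 + 0.534×0.0082866 = 0.019571.
Under exogeneity, PAF = [P(Y=1) − p₀] / P(Y=1).
PAF = (0.019571 − 0.0082866) / 0.019571 ≈ 0.5766

PAF ≈ 0.577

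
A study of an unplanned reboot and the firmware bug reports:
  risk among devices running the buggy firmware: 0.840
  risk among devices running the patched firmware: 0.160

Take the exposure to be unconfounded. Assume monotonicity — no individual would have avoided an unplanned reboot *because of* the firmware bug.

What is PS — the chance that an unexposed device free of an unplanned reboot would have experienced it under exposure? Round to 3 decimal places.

PS ≈ 0.810

Let p₁ = 0.84, p₀ = 0.16.
Under exogeneity and monotonicity, PS = (p₁ − p₀) / (1 − p₀).
PS = (0.84 − 0.16) / (1 − 0.16) = 0.68 / 0.84 ≈ 0.8095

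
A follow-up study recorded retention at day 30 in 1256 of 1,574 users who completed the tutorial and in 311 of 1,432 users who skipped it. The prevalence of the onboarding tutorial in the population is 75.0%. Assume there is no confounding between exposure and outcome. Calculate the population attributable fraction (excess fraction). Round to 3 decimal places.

PAF ≈ 0.667

p₁ = P(outcome | exposed) = 1256/1574 = 0.79797
p₀ = P(outcome | unexposed) = 311/1432 = 0.21718
Overall risk P(Y=1) = π·p₁ + (1−π)·p₀ = 0.75×0.79797 + 0.25×0.21718 = 0.65277.
Under exogeneity, PAF = [P(Y=1) − p₀] / P(Y=1).
PAF = (0.65277 − 0.21718) / 0.65277 ≈ 0.6673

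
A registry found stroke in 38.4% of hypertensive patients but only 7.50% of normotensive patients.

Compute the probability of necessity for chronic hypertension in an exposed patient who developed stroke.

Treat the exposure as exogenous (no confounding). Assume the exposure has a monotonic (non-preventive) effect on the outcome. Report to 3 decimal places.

p₁ = 0.384, p₀ = 0.075.
Under exogeneity and monotonicity, PN = (p₁ − p₀) / p₁.
PN = (0.384 − 0.075) / 0.384 = 0.309 / 0.384 ≈ 0.8047

PN ≈ 0.805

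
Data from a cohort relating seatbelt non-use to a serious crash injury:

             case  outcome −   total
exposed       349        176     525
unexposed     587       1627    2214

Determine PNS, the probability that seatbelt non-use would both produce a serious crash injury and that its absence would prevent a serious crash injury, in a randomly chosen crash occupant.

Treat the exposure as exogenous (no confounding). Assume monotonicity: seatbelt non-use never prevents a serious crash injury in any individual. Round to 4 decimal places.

PNS ≈ 0.3996

p₁ = P(outcome | exposed) = 349/525 = 0.66476
p₀ = P(outcome | unexposed) = 587/2214 = 0.26513
Under exogeneity and monotonicity, PNS = p₁ − p₀.
PNS = 0.66476 − 0.26513 = 0.39963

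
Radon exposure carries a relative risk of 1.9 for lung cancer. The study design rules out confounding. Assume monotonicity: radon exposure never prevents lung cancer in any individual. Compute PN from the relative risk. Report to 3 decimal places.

Under exogeneity and monotonicity, PN = (RR − 1) / RR = 1 − 1/RR.
PN = (1.9 − 1) / 1.9 = 0.9 / 1.9 ≈ 0.4737

PN ≈ 0.474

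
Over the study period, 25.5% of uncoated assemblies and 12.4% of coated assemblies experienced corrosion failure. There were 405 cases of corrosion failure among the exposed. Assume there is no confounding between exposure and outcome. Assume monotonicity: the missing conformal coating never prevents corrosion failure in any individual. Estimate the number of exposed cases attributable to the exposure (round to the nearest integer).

about 208 cases

p₁ = 0.255, p₀ = 0.124.
PN = (p₁ − p₀)/p₁ = (0.255 − 0.124) / 0.255 ≈ 0.51373.
Attributable cases ≈ PN × (exposed cases) = 0.51373 × 405 ≈ 208.06.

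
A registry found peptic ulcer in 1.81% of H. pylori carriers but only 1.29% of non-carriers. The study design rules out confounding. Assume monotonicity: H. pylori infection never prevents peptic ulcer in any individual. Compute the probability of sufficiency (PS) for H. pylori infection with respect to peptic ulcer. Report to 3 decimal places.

p₁ = 0.0181, p₀ = 0.0129.
Under exogeneity and monotonicity, PS = (p₁ − p₀) / (1 − p₀).
PS = (0.0181 − 0.0129) / (1 − 0.0129) = 0.0052 / 0.9871 ≈ 0.0053

PS ≈ 0.005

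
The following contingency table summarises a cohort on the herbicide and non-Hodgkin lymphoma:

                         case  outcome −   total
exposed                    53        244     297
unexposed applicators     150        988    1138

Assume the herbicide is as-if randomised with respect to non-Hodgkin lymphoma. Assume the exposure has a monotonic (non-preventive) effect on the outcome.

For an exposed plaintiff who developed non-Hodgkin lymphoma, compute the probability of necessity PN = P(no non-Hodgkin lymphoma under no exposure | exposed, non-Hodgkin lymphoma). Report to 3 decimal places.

p₁ = P(outcome | exposed) = 53/297 = 0.17845
p₀ = P(outcome | unexposed) = 150/1138 = 0.13181
Under exogeneity and monotonicity, PN = (p₁ − p₀)/p₁.
PN = (0.17845 − 0.13181) / 0.17845 ≈ 0.2614

PN ≈ 0.261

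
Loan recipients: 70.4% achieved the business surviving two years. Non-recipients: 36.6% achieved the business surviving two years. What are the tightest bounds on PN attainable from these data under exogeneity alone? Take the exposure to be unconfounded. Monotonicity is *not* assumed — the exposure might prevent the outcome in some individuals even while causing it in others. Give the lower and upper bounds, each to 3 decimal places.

p₁ = 0.704, p₀ = 0.366.
Under exogeneity alone the bounds on PN are max{0,(p₁−p₀)/p₁} ≤ PN ≤ min{1,(1−p₀)/p₁}.
  lower = (p₁ − p₀)/p₁ = 0.338 / 0.704 ≈ 0.4801
  upper = min{1, (1 − p₀)/p₁} = 0.634 / 0.704 ≈ 0.9006

0.480 ≤ PN ≤ 0.901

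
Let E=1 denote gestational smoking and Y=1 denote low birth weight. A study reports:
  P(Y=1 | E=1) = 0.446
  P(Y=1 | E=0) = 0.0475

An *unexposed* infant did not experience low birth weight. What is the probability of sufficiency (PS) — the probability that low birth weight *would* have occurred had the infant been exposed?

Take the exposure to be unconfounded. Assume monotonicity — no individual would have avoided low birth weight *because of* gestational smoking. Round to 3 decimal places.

PS ≈ 0.418

Let p₁ = 0.446, p₀ = 0.0475.
Under exogeneity and monotonicity, PS = (p₁ − p₀) / (1 − p₀).
PS = (0.446 − 0.0475) / (1 − 0.0475) = 0.3985 / 0.9525 ≈ 0.4184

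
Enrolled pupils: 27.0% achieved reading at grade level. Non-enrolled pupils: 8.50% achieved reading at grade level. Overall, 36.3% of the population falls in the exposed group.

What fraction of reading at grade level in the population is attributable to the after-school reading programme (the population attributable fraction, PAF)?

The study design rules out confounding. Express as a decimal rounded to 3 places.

p₁ = 0.27, p₀ = 0.085.
Overall risk P(Y=1) = π·p₁ + (1−π)·p₀ = 0.363×0.27 + 0.637×0.085 = 0.15216.
Under exogeneity, PAF = [P(Y=1) − p₀] / P(Y=1).
PAF = (0.15216 − 0.085) / 0.15216 ≈ 0.4414

PAF ≈ 0.441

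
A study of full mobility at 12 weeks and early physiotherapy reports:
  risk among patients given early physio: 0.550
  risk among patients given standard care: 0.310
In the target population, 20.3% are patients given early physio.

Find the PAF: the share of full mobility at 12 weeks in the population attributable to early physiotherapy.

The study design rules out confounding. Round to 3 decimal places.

Let p₁ = 0.55, p₀ = 0.31.
Overall risk P(Y=1) = π·p₁ + (1−π)·p₀ = 0.203×0.55 + 0.797×0.31 = 0.35872.
Under exogeneity, PAF = [P(Y=1) − p₀] / P(Y=1).
PAF = (0.35872 − 0.31) / 0.35872 ≈ 0.1358

PAF ≈ 0.136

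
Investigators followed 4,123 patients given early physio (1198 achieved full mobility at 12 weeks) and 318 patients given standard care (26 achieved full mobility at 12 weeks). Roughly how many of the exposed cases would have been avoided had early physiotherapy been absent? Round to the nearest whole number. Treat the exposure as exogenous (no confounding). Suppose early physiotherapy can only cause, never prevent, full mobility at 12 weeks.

p₁ = P(outcome | exposed) = 1198/4123 = 0.29057
p₀ = P(outcome | unexposed) = 26/318 = 0.081761
PN = (p₁ − p₀)/p₁ = (0.29057 − 0.081761) / 0.29057 ≈ 0.71861.
Attributable cases ≈ PN × (exposed cases) = 0.71861 × 1198 ≈ 860.90.

about 861 cases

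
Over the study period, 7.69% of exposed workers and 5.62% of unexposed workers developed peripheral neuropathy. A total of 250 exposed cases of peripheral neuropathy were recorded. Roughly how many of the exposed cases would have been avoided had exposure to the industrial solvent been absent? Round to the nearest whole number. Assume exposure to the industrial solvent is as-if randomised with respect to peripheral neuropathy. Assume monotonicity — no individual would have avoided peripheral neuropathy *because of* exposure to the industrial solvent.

p₁ = 0.0769, p₀ = 0.0562.
PN = (p₁ − p₀)/p₁ = (0.0769 − 0.0562) / 0.0769 ≈ 0.26918.
Attributable cases ≈ PN × (exposed cases) = 0.26918 × 250 ≈ 67.30.

about 67 cases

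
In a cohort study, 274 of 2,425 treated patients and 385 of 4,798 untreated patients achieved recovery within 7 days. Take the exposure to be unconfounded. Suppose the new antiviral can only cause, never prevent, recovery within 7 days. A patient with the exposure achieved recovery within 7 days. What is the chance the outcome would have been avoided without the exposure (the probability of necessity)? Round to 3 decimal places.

p₁ = P(outcome | exposed) = 274/2425 = 0.11299
p₀ = P(outcome | unexposed) = 385/4798 = 0.080242
Under exogeneity and monotonicity, PN = (p₁ − p₀) / p₁.
PN = (0.11299 − 0.080242) / 0.11299 = 0.032748 / 0.11299 ≈ 0.2898

PN ≈ 0.290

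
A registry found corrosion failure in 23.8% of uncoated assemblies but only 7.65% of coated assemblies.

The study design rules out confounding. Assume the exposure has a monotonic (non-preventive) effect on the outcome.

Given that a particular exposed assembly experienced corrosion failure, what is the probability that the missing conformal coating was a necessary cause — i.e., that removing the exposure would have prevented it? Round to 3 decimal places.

PN ≈ 0.679

p₁ = 0.238, p₀ = 0.0765.
Under exogeneity and monotonicity, PN = (p₁ − p₀) / p₁.
PN = (0.238 − 0.0765) / 0.238 = 0.1615 / 0.238 ≈ 0.6786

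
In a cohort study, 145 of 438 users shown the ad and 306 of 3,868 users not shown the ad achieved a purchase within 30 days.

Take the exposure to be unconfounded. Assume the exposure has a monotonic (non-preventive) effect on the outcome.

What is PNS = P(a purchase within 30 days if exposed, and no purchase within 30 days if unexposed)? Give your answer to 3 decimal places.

p₁ = P(outcome | exposed) = 145/438 = 0.33105
p₀ = P(outcome | unexposed) = 306/3868 = 0.079111
Under exogeneity and monotonicity, PNS = p₁ − p₀.
PNS = 0.33105 − 0.079111 = 0.25194

PNS ≈ 0.252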